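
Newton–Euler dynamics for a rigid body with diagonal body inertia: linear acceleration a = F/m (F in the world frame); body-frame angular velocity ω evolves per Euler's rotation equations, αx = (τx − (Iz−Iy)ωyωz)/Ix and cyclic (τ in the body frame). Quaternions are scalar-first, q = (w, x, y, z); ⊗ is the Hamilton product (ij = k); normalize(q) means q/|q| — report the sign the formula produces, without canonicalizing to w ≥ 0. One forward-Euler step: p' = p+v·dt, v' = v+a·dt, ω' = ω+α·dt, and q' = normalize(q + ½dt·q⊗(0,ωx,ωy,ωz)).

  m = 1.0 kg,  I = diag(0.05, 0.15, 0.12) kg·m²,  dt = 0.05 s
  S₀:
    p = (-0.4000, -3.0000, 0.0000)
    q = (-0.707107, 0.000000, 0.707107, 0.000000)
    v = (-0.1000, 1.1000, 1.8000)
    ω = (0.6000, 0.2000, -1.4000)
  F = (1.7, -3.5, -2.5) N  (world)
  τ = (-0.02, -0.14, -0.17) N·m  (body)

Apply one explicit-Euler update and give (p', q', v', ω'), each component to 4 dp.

a = (1.7000, -3.5000, -2.5000)
p + v·dt = (-0.4050, -2.9450, 0.0900)
v' = v + a·dt = (-0.0150, 0.9250, 1.6750)
precession coupling ω×(Iω) = (0.0084, 0.0588, 0.0120)
angular accel α = (-0.5680, -1.3253, -1.5167)
new body rate ω' = (0.5716, 0.1337, -1.4758)
2q̇ = q⊗(0,ω) = (-0.1414214, -1.4142140, -0.1414214, 0.5656856)
q' = normalize(q + ½dt·q⊗(0,ω)) = (-0.7101, -0.0353, 0.7031, 0.0141)

p' = (-0.4050, -2.9450, 0.0900)
q' = (-0.7101, -0.0353, 0.7031, 0.0141)
v' = (-0.0150, 0.9250, 1.6750)
ω' = (0.5716, 0.1337, -1.4758)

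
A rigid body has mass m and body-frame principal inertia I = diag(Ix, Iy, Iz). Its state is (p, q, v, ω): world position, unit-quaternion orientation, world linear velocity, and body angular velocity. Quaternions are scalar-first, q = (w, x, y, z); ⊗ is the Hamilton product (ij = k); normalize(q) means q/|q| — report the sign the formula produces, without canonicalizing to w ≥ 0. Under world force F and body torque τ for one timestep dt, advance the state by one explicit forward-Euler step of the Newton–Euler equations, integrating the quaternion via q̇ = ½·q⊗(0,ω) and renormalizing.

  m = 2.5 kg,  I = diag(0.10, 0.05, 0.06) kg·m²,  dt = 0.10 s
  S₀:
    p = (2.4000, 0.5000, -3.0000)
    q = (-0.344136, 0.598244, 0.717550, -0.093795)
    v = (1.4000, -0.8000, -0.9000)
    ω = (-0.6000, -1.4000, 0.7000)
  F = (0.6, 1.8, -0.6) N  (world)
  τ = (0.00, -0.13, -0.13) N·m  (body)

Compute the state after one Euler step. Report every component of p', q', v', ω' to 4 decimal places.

p' = (2.5400, 0.4200, -3.0900)
q' = (-0.2717, 0.6249, 0.7210, -0.1257)
v' = (1.4240, -0.7280, -0.9240)
ω' = (-0.5902, -1.6264, 0.5533)

gyro term ω×Iω = (-0.0098, -0.0168, -0.0420)
α = I⁻¹(τ − ω×Iω) = (0.0980, -2.2640, -1.4667)
ω' = ω + α·dt = (-0.5902, -1.6264, 0.5533)
Hamilton product q⊗(0,ω) = (1.4291729, 0.5774536, 0.1192966, -0.6479068)
updated quaternion q' = (-0.2717, 0.6249, 0.7210, -0.1257)
a = F/m = (0.2400, 0.7200, -0.2400)
p' = p + v·dt = (2.5400, 0.4200, -3.0900)
v + (F/m)dt = (1.4240, -0.7280, -0.9240)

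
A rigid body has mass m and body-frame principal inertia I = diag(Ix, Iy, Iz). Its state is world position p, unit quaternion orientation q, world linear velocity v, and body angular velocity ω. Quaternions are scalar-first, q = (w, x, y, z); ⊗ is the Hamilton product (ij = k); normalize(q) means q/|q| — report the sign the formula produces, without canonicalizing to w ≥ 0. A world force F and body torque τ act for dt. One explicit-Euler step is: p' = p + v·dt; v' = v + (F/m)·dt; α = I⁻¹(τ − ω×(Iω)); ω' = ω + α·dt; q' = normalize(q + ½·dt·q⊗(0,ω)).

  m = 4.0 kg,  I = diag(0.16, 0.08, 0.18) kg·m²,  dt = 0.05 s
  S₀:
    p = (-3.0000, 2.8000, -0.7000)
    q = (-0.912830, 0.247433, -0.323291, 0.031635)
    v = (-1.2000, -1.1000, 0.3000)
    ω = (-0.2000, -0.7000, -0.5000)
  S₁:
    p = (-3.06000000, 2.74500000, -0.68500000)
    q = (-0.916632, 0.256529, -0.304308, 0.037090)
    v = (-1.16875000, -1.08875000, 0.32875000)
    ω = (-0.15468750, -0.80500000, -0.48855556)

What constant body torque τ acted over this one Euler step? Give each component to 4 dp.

τ = (0.1800, -0.1700, 0.0300)

ω₁ − ω₀ = (0.04531250, -0.10500000, 0.01144444)
applied torque τ = (0.1800, -0.1700, 0.0300)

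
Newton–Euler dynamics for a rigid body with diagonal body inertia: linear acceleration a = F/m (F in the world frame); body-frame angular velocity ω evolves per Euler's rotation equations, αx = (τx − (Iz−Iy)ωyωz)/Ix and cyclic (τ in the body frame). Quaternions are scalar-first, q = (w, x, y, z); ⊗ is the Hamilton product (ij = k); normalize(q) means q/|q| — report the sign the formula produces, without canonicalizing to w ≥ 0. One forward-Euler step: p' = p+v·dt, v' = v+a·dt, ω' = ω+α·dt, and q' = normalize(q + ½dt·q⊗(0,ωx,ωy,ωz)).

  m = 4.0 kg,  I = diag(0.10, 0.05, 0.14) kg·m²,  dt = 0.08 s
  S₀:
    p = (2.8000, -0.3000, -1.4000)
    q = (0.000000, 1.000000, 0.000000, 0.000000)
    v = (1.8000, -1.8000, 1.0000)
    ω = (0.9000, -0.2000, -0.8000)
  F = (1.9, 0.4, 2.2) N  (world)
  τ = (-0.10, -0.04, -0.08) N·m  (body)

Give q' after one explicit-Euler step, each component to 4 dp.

q' = (-0.0360, 0.9988, 0.0320, -0.0080)

q⊗(0,ω) = (-0.9000000, 0.0000000, 0.8000000, -0.2000000)
q' = normalize(q + ½dt·q⊗(0,ω)) = (-0.0360, 0.9988, 0.0320, -0.0080)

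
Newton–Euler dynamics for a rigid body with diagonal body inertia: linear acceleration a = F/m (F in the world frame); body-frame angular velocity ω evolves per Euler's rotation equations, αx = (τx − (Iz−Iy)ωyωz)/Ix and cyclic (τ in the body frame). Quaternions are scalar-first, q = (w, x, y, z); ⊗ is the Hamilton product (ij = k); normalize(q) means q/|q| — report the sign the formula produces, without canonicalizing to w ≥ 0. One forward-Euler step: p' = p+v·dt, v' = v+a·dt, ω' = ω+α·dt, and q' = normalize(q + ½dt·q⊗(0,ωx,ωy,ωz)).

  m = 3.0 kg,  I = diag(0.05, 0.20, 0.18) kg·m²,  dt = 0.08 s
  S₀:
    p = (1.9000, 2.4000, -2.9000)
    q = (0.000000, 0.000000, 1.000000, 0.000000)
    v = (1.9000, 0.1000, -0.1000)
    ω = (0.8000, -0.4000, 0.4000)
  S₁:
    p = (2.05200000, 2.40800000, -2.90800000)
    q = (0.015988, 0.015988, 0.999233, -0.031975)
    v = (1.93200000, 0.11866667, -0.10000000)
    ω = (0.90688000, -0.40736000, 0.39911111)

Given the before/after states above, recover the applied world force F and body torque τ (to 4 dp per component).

Δv = v₁−v₀ = (0.03200000, 0.01866667, 0.00000000)
m·(v₁−v₀)/dt = (1.2000, 0.7000, 0.0000)
Δω = ω₁−ω₀ = (0.10688000, -0.00736000, -0.00088889)
τ = I·(Δω/dt) + ω₀×(Iω₀) = (0.0700, -0.0600, -0.0500)

F = (1.2000, 0.7000, 0.0000)
τ = (0.0700, -0.0600, -0.0500)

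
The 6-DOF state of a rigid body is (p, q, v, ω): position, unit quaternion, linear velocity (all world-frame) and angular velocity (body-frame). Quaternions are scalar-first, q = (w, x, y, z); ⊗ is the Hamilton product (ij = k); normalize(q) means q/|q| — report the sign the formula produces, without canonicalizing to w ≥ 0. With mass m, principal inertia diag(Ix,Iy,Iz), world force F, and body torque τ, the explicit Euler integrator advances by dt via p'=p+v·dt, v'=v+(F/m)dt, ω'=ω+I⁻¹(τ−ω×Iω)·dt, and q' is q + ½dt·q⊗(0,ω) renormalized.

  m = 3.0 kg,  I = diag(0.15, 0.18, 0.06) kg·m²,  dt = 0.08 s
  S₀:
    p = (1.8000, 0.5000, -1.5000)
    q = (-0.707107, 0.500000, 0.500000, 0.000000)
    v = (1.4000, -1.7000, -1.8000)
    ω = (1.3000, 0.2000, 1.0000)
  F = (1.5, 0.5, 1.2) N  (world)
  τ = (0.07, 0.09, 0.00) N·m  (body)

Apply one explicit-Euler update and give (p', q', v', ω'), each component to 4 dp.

(τ − ω×Iω)/I = (0.6267, -0.1500, -0.1300)
ω + α·dt = (1.3501, 0.1880, 0.9896)
Hamilton product q⊗(0,ω) = (-0.7500000, -0.4192391, -0.6414214, -1.2571070)
q + ½dt·q⊗(0,ω), renormalized = (-0.7355, 0.4822, 0.4733, -0.0502)
a = (0.5000, 0.1667, 0.4000)
new position p' = (1.9120, 0.3640, -1.6440)
new velocity v' = (1.4400, -1.6867, -1.7680)

p' = (1.9120, 0.3640, -1.6440)
q' = (-0.7355, 0.4822, 0.4733, -0.0502)
v' = (1.4400, -1.6867, -1.7680)
ω' = (1.3501, 0.1880, 0.9896)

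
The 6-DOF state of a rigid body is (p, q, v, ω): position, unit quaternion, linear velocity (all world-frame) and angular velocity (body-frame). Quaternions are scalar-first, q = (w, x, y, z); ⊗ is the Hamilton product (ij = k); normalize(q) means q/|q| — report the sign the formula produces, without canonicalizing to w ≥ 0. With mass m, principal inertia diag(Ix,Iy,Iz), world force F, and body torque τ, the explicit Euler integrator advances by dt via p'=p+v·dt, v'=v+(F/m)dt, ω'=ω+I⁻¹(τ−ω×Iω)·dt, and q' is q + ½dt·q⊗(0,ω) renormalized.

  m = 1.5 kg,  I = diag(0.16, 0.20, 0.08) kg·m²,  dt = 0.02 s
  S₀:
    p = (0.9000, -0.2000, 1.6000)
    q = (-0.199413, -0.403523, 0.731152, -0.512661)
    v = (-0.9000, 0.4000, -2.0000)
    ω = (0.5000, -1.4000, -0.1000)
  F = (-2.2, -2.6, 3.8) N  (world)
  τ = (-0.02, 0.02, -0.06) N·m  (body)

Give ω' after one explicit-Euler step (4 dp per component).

ω' = (0.4996, -1.3976, -0.1080)

(τ − ω×Iω)/I = (-0.0200, 0.1200, -0.4000)
ω + α·dt = (0.4996, -1.3976, -0.1080)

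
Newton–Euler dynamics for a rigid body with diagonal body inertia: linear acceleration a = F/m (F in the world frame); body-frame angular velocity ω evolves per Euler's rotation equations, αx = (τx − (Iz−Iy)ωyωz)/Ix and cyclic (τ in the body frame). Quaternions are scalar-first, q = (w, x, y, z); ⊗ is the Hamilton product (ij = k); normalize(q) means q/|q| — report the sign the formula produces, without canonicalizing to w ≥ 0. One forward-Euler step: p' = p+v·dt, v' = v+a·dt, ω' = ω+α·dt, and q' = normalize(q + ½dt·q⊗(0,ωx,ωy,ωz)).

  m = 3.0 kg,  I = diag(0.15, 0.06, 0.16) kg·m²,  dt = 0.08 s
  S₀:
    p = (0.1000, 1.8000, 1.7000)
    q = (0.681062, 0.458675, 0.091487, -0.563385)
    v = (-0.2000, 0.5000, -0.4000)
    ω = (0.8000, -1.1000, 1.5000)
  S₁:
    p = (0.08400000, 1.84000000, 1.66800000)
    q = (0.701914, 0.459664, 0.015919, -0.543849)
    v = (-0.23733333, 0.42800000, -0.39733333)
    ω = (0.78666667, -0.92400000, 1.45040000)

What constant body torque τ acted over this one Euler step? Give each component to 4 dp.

τ = (-0.1900, 0.1200, -0.0200)

Δω = ω₁−ω₀ = (-0.01333333, 0.17600000, -0.04960000)
ω₀×(Iω₀) = (-0.1650, -0.0120, 0.0792)
I·α + gyro = (-0.1900, 0.1200, -0.0200)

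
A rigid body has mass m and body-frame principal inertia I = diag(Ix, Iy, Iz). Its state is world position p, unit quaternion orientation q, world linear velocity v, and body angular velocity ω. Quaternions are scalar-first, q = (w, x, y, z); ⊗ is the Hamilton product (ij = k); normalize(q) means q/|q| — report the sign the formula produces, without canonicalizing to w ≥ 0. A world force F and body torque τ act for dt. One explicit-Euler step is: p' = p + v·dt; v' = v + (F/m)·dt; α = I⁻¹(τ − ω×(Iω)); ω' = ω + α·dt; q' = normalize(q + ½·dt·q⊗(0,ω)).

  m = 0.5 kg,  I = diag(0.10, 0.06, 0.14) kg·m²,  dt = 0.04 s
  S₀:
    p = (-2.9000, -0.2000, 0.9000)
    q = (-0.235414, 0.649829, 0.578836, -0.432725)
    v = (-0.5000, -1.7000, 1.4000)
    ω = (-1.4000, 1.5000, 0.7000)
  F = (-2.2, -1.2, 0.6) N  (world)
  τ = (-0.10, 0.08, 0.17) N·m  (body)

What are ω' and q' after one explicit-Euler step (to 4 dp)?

ω' = (-1.4736, 1.5272, 0.7246)
q' = (-0.2283, 0.6769, 0.5743, -0.3999)

(τ − ω×Iω)/I = (-1.8400, 0.6800, 0.6143)
ω' = ω + α·dt = (-1.4736, 1.5272, 0.7246)
2q̇ = q⊗(0,ω) = (0.3444141, 1.3838523, -0.2021863, 1.6203241)
q + ½dt·q⊗(0,ω), renormalized = (-0.2283, 0.6769, 0.5743, -0.3999)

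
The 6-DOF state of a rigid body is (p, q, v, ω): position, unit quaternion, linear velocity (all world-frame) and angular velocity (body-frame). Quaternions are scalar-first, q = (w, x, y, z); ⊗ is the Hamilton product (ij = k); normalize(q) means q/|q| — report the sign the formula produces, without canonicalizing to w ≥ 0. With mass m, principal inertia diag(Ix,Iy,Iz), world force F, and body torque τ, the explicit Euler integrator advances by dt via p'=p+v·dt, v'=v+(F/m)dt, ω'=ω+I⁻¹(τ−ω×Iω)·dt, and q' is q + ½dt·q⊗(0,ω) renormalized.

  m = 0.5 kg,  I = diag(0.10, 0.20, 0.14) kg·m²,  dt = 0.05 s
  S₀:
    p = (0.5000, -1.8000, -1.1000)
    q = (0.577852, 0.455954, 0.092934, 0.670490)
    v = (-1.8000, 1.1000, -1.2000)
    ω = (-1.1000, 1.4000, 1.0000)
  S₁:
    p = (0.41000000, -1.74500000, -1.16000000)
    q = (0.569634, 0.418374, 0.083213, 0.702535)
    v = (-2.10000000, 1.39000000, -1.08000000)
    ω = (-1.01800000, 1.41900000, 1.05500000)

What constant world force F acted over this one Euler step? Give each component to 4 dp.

F = (-3.0000, 2.9000, 1.2000)

v₁ − v₀ = (-0.30000000, 0.29000000, 0.12000000)
F = m·Δv/dt = (-3.0000, 2.9000, 1.2000)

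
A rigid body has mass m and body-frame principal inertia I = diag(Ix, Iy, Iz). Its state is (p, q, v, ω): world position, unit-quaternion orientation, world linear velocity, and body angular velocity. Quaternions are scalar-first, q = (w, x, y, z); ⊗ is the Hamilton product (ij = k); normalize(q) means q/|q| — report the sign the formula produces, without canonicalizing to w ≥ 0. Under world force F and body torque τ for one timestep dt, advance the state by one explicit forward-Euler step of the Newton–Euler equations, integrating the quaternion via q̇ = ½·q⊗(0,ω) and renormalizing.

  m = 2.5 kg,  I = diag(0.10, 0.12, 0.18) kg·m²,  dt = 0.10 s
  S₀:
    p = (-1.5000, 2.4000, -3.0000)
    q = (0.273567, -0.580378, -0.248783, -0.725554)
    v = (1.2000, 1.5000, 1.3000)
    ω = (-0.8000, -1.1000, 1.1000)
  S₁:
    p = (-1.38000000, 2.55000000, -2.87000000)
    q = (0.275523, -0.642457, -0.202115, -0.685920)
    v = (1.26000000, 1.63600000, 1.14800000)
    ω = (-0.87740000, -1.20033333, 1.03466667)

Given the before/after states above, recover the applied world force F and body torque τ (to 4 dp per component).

F = (1.5000, 3.4000, -3.8000)
τ = (-0.1500, -0.0500, -0.1000)

rate change Δω = (-0.07740000, -0.10033333, -0.06533333)
precession coupling = (-0.0726, 0.0704, 0.0176)
τ = I·(Δω/dt) + ω₀×(Iω₀) = (-0.1500, -0.0500, -0.1000)
velocity change Δv = (0.06000000, 0.13600000, -0.15200000)
applied force F = (1.5000, 3.4000, -3.8000)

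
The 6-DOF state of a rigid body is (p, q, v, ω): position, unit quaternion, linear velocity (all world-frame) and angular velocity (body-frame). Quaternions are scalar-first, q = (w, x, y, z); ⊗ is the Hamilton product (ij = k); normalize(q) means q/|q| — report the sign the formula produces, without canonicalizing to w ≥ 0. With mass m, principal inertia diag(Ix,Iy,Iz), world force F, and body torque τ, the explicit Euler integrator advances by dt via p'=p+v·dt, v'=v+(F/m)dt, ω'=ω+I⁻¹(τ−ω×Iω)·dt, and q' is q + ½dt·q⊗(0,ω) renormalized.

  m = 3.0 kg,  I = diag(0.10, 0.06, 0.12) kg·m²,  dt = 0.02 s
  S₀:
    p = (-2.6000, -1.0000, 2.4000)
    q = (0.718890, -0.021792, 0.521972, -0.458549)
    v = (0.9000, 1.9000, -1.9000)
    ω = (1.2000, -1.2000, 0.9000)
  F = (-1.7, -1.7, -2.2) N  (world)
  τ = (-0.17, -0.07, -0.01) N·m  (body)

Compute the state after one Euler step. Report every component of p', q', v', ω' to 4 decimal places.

a = F/m = (-0.5667, -0.5667, -0.7333)
new position p' = (-2.5820, -0.9620, 2.3620)
new velocity v' = (0.8887, 1.8887, -1.9147)
precession coupling ω×(Iω) = (-0.0648, -0.0216, 0.0576)
α = I⁻¹(τ − ω×Iω) = (-1.0520, -0.8067, -0.5633)
new body rate ω' = (1.1790, -1.2161, 0.8887)
q⊗(0,ω) = (1.0652109, 0.7821840, -1.3933140, 0.0467850)
q' = normalize(q + ½dt·q⊗(0,ω)) = (0.7294, -0.0140, 0.5079, -0.4580)

p' = (-2.5820, -0.9620, 2.3620)
q' = (0.7294, -0.0140, 0.5079, -0.4580)
v' = (0.8887, 1.8887, -1.9147)
ω' = (1.1790, -1.2161, 0.8887)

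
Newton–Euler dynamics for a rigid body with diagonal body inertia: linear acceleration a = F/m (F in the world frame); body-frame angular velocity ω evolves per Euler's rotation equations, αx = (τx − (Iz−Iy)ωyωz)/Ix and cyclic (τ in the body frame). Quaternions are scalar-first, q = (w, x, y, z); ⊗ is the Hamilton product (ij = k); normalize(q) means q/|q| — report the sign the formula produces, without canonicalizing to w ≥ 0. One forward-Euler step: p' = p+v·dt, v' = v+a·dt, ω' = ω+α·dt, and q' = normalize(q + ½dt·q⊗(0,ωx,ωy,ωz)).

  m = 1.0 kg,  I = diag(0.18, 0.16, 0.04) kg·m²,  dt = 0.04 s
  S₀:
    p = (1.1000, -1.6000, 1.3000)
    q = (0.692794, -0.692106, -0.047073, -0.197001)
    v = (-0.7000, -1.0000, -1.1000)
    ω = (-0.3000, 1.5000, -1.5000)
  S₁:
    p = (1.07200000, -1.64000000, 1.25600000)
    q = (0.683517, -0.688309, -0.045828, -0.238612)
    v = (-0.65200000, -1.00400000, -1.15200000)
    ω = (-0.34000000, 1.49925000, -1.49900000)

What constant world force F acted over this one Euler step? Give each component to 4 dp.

velocity change Δv = (0.04800000, -0.00400000, -0.05200000)
F = m·Δv/dt = (1.2000, -0.1000, -1.3000)

F = (1.2000, -0.1000, -1.3000)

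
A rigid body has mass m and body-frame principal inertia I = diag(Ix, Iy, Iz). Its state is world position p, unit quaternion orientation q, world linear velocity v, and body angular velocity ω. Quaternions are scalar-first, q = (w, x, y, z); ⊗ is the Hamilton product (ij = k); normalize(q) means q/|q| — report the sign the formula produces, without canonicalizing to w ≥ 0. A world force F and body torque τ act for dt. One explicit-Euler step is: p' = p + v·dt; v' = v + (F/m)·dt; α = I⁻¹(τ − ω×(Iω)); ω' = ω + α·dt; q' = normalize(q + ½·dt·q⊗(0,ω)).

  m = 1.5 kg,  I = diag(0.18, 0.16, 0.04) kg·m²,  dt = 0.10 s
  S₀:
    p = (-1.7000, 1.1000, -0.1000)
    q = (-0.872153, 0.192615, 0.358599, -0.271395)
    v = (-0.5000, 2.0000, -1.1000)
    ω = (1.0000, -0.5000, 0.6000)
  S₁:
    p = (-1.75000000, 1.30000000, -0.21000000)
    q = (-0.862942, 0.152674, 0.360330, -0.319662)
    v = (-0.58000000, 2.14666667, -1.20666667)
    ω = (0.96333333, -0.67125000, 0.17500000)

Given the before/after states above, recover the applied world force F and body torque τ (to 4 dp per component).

F = (-1.2000, 2.2000, -1.6000)
τ = (-0.0300, -0.1900, -0.1600)

v₁ − v₀ = (-0.08000000, 0.14666667, -0.10666667)
m·(v₁−v₀)/dt = (-1.2000, 2.2000, -1.6000)
rate change Δω = (-0.03666667, -0.17125000, -0.42500000)
precession coupling = (0.0360, 0.0840, 0.0100)
I·α + gyro = (-0.0300, -0.1900, -0.1600)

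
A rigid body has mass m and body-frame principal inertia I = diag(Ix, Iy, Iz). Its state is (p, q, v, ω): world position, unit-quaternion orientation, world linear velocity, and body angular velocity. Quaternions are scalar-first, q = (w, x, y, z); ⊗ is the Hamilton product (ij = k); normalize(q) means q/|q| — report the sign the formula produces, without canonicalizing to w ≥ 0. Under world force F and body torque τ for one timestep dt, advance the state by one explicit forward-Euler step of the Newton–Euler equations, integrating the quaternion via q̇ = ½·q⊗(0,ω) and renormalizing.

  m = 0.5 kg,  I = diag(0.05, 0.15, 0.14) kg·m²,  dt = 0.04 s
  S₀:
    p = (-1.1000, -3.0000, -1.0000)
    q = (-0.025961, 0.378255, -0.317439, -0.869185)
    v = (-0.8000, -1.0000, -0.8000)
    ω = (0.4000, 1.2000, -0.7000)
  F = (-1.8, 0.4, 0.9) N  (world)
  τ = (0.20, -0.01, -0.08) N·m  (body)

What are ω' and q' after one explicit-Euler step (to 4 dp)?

precession coupling ω×(Iω) = (0.0084, 0.0252, 0.0480)
(τ − ω×Iω)/I = (3.8320, -0.2347, -0.9143)
ω' = ω + α·dt = (0.5533, 1.1906, -0.7366)
2q̇ = q⊗(0,ω) = (-0.3788047, 1.2548449, -0.1140487, 0.5990543)
updated quaternion q' = (-0.0335, 0.4032, -0.3196, -0.8568)

ω' = (0.5533, 1.1906, -0.7366)
q' = (-0.0335, 0.4032, -0.3196, -0.8568)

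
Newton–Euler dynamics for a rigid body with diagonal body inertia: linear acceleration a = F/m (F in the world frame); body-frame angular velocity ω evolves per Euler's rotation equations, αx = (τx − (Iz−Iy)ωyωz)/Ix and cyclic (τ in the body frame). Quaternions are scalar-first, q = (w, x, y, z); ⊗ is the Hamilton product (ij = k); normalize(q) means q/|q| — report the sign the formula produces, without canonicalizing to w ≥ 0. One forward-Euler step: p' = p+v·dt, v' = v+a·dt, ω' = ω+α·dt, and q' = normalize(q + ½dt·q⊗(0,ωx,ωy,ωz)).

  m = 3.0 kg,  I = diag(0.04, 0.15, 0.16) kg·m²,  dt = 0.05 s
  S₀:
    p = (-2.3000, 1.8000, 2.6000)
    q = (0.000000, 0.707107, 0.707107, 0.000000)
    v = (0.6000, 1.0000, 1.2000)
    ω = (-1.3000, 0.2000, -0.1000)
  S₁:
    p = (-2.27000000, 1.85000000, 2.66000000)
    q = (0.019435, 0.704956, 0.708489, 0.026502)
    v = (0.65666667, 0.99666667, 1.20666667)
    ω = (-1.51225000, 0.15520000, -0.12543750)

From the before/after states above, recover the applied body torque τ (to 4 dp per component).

ω₁ − ω₀ = (-0.21225000, -0.04480000, -0.02543750)
precession coupling = (-0.0002, -0.0156, -0.0286)
applied torque τ = (-0.1700, -0.1500, -0.1100)

τ = (-0.1700, -0.1500, -0.1100)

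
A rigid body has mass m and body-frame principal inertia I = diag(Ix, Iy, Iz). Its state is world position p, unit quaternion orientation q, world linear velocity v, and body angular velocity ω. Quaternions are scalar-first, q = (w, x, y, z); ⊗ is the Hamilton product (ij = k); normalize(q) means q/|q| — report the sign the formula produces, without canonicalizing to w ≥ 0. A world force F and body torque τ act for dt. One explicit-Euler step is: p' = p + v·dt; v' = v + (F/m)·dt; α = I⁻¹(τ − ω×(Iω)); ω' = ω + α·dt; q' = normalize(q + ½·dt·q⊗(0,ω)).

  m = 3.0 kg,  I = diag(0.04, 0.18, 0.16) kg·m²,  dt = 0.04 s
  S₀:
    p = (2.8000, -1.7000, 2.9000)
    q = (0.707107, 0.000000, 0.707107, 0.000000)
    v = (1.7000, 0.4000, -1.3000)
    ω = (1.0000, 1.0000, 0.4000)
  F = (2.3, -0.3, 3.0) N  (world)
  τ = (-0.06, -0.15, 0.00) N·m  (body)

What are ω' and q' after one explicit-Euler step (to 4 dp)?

ω' = (0.9480, 0.9773, 0.3650)
q' = (0.6927, 0.0198, 0.7209, -0.0085)

gyro term ω×Iω = (-0.0080, -0.0480, 0.1400)
(τ − ω×Iω)/I = (-1.3000, -0.5667, -0.8750)
ω' = ω + α·dt = (0.9480, 0.9773, 0.3650)
Hamilton product q⊗(0,ω) = (-0.7071070, 0.9899498, 0.7071070, -0.4242642)
q' = normalize(q + ½dt·q⊗(0,ω)) = (0.6927, 0.0198, 0.7209, -0.0085)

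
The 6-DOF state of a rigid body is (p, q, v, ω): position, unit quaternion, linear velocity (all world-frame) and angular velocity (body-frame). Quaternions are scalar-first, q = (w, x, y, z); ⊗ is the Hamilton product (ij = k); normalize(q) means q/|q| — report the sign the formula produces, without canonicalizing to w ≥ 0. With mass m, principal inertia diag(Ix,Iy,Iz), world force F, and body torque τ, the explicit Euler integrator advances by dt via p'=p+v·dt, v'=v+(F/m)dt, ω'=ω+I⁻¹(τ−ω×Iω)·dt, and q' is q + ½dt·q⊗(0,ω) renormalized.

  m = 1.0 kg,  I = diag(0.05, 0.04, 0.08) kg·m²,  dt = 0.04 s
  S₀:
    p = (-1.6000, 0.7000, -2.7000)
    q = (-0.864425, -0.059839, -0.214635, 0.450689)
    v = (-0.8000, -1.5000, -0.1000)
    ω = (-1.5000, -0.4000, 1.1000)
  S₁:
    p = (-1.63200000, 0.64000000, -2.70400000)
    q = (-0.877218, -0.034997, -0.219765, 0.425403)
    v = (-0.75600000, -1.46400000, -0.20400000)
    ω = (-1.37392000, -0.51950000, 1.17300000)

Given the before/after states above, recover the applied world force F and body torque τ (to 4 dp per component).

F = (1.1000, 0.9000, -2.6000)
τ = (0.1400, -0.0700, 0.1400)

v₁ − v₀ = (0.04400000, 0.03600000, -0.10400000)
F = m·Δv/dt = (1.1000, 0.9000, -2.6000)
ω₁ − ω₀ = (0.12608000, -0.11950000, 0.07300000)
I·α + gyro = (0.1400, -0.0700, 0.1400)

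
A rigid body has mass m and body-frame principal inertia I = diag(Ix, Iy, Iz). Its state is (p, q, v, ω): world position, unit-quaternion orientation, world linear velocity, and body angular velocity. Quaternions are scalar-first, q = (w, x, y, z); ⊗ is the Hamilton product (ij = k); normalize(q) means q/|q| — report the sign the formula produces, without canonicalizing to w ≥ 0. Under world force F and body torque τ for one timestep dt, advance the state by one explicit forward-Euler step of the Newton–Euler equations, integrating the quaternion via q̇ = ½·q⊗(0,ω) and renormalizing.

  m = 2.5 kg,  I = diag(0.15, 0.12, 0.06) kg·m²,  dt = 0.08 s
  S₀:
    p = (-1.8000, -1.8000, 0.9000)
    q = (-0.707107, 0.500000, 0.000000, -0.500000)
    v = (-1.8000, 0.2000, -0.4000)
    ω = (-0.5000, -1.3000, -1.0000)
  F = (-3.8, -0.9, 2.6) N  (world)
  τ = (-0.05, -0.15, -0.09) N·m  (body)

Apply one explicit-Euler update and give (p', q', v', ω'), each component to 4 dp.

precession coupling ω×(Iω) = (-0.0780, 0.0450, -0.0195)
α = I⁻¹(τ − ω×Iω) = (0.1867, -1.6250, -1.1750)
ω' = ω + α·dt = (-0.4851, -1.4300, -1.0940)
q⊗(0,ω) = (-0.2500000, -0.2964465, 1.6692391, 0.0571070)
updated quaternion q' = (-0.7154, 0.4870, 0.0666, -0.4965)
linear accel F/m = (-1.5200, -0.3600, 1.0400)
p + v·dt = (-1.9440, -1.7840, 0.8680)
v + (F/m)dt = (-1.9216, 0.1712, -0.3168)

p' = (-1.9440, -1.7840, 0.8680)
q' = (-0.7154, 0.4870, 0.0666, -0.4965)
v' = (-1.9216, 0.1712, -0.3168)
ω' = (-0.4851, -1.4300, -1.0940)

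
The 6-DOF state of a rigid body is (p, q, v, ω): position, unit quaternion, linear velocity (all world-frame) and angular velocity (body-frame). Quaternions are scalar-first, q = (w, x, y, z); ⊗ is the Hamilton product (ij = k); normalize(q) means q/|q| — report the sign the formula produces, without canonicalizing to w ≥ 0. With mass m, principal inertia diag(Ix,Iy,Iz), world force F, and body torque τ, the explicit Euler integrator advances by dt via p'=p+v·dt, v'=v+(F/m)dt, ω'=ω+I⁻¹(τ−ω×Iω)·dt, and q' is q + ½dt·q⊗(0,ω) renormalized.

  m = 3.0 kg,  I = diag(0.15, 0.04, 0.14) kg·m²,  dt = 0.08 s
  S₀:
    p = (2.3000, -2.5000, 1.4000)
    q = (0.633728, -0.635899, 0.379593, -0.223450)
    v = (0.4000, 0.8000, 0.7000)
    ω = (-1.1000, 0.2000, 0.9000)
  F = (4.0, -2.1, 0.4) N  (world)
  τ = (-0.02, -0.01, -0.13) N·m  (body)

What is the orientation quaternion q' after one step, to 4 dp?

q' = (0.6098, -0.6473, 0.4167, -0.1887)

2q̇ = q⊗(0,ω) = (-0.5743025, -0.3107771, 0.9448497, 0.8607277)
updated quaternion q' = (0.6098, -0.6473, 0.4167, -0.1887)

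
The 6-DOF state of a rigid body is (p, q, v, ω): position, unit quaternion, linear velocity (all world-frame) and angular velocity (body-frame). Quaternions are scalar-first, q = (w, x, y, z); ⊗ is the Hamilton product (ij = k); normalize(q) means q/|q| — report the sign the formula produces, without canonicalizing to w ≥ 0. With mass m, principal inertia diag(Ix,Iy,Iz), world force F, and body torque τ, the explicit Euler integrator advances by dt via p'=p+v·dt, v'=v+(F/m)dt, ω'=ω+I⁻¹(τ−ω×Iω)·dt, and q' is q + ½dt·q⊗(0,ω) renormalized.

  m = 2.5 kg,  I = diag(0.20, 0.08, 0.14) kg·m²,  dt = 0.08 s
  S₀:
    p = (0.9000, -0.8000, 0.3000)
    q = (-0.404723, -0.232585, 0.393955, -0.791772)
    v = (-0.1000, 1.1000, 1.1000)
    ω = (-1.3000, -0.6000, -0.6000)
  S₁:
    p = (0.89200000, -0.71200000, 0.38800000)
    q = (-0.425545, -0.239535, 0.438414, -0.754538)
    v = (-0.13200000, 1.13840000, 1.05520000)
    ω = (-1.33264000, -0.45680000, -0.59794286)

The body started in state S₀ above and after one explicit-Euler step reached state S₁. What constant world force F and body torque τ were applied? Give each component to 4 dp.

F = (-1.0000, 1.2000, -1.4000)
τ = (-0.0600, 0.1900, -0.0900)

velocity change Δv = (-0.03200000, 0.03840000, -0.04480000)
applied force F = (-1.0000, 1.2000, -1.4000)
Δω = ω₁−ω₀ = (-0.03264000, 0.14320000, 0.00205714)
gyro term ω₀×Iω₀ = (0.0216, 0.0468, -0.0936)
τ = I·(Δω/dt) + ω₀×(Iω₀) = (-0.0600, 0.1900, -0.0900)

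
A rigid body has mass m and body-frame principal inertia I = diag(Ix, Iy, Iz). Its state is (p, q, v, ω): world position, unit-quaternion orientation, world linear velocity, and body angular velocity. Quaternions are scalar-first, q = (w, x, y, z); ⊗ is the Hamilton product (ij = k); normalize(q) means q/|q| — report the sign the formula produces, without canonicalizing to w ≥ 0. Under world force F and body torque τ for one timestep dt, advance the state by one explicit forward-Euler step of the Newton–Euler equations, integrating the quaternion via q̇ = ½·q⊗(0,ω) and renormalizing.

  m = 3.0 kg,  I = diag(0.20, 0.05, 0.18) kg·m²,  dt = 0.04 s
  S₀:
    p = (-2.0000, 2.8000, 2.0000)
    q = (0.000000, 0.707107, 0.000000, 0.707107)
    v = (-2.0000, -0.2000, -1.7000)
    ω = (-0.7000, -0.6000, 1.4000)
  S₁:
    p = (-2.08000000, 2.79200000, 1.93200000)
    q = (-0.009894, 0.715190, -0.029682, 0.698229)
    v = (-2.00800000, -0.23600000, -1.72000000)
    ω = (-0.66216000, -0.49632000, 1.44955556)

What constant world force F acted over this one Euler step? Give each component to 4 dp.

F = (-0.6000, -2.7000, -1.5000)

Δv = v₁−v₀ = (-0.00800000, -0.03600000, -0.02000000)
m·(v₁−v₀)/dt = (-0.6000, -2.7000, -1.5000)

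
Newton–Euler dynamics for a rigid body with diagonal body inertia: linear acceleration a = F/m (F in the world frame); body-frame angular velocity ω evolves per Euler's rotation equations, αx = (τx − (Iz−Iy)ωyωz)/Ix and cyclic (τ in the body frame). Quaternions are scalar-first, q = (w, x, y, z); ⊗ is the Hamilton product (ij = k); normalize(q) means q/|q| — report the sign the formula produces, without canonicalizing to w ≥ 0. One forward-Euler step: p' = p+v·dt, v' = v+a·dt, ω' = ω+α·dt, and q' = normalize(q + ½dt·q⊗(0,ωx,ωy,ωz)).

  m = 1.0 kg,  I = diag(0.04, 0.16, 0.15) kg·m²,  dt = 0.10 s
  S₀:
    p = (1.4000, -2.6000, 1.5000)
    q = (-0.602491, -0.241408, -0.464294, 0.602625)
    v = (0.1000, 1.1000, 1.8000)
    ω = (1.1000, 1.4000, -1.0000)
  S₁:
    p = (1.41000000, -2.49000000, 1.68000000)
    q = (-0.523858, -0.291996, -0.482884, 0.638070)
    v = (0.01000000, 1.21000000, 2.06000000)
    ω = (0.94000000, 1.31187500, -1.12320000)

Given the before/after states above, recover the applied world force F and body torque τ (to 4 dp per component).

Δω = ω₁−ω₀ = (-0.16000000, -0.08812500, -0.12320000)
ω₀×(Iω₀) = (0.0140, 0.1210, 0.1848)
τ = I·(Δω/dt) + ω₀×(Iω₀) = (-0.0500, -0.0200, 0.0000)
velocity change Δv = (-0.09000000, 0.11000000, 0.26000000)
F = m·Δv/dt = (-0.9000, 1.1000, 2.6000)

F = (-0.9000, 1.1000, 2.6000)
τ = (-0.0500, -0.0200, 0.0000)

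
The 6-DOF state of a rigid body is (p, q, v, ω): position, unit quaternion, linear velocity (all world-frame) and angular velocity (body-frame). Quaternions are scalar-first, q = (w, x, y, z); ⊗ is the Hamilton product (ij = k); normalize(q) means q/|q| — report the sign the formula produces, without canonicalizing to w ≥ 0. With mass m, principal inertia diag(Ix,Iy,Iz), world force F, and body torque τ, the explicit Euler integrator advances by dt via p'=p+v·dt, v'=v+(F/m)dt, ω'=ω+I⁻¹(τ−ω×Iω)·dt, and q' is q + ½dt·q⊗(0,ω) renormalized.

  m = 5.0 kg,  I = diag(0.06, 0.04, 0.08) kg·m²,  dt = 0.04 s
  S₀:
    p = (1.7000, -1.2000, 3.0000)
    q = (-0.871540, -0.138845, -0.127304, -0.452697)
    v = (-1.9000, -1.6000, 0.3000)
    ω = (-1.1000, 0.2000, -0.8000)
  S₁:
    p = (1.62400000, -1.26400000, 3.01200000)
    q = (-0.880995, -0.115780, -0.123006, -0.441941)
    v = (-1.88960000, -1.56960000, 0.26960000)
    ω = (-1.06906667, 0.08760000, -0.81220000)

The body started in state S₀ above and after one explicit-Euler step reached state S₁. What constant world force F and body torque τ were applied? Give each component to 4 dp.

F = (1.3000, 3.8000, -3.8000)
τ = (0.0400, -0.1300, -0.0200)

Δω = ω₁−ω₀ = (0.03093333, -0.11240000, -0.01220000)
applied torque τ = (0.0400, -0.1300, -0.0200)
velocity change Δv = (0.01040000, 0.03040000, -0.03040000)
F = m·Δv/dt = (1.3000, 3.8000, -3.8000)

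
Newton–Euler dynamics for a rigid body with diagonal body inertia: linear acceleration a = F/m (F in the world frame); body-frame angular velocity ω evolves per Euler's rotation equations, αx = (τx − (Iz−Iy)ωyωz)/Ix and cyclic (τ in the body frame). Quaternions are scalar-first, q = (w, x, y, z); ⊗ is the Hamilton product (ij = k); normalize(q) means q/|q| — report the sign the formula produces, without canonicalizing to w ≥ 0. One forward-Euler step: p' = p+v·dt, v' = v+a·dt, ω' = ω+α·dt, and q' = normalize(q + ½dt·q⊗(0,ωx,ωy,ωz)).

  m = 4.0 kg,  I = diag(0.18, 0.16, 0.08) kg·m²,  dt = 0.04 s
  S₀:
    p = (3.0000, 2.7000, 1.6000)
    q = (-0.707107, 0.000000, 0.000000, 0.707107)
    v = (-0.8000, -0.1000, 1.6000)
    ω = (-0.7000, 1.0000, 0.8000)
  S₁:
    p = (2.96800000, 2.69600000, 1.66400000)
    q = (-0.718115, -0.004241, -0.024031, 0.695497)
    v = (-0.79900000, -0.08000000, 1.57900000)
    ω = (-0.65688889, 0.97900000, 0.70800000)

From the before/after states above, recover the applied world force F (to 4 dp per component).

velocity change Δv = (0.00100000, 0.02000000, -0.02100000)
F = m·Δv/dt = (0.1000, 2.0000, -2.1000)

F = (0.1000, 2.0000, -2.1000)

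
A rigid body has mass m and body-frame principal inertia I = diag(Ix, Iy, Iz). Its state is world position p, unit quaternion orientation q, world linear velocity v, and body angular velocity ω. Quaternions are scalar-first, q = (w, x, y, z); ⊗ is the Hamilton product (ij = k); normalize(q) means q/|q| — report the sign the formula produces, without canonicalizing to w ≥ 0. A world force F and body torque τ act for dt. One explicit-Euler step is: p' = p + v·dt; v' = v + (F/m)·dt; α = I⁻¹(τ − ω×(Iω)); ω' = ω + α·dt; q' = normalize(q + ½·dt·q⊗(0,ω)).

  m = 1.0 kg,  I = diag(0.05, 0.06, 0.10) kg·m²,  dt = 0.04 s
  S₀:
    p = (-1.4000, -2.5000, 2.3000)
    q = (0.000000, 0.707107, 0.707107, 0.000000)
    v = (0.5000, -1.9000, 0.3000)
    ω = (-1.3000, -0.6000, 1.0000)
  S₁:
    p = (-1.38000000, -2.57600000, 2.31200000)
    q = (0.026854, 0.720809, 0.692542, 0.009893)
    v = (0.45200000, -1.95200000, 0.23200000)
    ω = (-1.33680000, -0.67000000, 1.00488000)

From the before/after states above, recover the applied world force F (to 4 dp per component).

F = (-1.2000, -1.3000, -1.7000)

velocity change Δv = (-0.04800000, -0.05200000, -0.06800000)
applied force F = (-1.2000, -1.3000, -1.7000)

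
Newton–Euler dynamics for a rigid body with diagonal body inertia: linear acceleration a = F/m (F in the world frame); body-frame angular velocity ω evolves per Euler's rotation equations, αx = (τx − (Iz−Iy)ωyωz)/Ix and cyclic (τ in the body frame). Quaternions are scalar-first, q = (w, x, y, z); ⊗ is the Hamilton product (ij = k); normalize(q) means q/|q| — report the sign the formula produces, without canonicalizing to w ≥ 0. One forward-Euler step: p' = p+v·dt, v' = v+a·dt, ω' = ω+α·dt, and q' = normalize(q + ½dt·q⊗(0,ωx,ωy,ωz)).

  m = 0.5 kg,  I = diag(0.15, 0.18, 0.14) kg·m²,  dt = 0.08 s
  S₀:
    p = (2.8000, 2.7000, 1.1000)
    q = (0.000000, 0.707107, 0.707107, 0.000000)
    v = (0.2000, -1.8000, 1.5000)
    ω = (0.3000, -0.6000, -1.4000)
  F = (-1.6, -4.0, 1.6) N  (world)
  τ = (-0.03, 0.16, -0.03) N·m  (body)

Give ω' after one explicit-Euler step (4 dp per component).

ω' = (0.3019, -0.5270, -1.4141)

precession coupling ω×(Iω) = (-0.0336, -0.0042, -0.0054)
(τ − ω×Iω)/I = (0.0240, 0.9122, -0.1757)
ω + α·dt = (0.3019, -0.5270, -1.4141)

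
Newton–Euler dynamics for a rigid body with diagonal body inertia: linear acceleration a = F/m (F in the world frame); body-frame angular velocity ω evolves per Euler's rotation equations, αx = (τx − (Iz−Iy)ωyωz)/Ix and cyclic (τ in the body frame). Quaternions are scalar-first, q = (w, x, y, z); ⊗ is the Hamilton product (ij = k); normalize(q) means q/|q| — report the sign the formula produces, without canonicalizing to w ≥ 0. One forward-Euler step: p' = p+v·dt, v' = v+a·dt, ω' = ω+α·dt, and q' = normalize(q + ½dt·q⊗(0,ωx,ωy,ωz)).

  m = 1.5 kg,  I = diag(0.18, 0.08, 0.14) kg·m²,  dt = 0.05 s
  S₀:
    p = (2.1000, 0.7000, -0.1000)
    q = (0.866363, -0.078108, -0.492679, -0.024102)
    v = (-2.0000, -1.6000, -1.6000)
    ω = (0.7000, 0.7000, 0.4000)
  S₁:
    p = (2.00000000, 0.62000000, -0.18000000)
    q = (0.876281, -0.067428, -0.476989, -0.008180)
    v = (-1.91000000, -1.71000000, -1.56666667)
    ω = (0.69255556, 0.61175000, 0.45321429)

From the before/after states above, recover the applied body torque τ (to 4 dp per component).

ω₁ − ω₀ = (-0.00744444, -0.08825000, 0.05321429)
ω₀×(Iω₀) = (0.0168, 0.0112, -0.0490)
I·α + gyro = (-0.0100, -0.1300, 0.1000)

τ = (-0.0100, -0.1300, 0.1000)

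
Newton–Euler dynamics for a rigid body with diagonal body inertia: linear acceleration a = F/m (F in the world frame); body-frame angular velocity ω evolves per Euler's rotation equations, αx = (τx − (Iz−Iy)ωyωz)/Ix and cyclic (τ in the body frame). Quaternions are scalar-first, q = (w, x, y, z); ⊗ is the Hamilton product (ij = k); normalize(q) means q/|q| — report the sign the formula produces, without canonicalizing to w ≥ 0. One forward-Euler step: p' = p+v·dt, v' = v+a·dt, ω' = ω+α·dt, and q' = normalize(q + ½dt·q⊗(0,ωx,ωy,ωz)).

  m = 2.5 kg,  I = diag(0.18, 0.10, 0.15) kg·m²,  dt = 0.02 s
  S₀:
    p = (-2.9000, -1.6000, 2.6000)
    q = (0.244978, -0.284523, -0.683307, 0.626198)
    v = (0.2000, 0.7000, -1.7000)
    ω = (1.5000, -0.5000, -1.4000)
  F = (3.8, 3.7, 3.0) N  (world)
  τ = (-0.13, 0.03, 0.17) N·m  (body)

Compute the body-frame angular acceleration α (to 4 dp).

α = (-0.9167, 0.9300, 0.7333)

precession coupling ω×(Iω) = (0.0350, -0.0630, 0.0600)
(τ − ω×Iω)/I = (-0.9167, 0.9300, 0.7333)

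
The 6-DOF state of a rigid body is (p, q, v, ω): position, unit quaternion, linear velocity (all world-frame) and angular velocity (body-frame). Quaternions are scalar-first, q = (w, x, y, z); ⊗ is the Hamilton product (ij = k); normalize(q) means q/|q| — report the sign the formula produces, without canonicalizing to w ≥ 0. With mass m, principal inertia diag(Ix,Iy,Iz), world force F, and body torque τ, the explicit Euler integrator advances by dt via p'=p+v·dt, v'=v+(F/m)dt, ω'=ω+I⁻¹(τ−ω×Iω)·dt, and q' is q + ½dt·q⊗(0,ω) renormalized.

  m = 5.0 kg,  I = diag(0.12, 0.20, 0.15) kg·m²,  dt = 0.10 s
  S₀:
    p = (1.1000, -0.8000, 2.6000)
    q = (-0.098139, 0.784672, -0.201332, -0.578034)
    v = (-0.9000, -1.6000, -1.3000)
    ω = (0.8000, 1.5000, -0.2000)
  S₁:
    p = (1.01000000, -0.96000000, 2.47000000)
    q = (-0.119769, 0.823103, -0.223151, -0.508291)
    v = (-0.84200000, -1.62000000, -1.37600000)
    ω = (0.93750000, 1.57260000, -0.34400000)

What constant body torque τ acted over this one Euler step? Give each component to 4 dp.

τ = (0.1800, 0.1500, -0.1200)

Δω = ω₁−ω₀ = (0.13750000, 0.07260000, -0.14400000)
I·α + gyro = (0.1800, 0.1500, -0.1200)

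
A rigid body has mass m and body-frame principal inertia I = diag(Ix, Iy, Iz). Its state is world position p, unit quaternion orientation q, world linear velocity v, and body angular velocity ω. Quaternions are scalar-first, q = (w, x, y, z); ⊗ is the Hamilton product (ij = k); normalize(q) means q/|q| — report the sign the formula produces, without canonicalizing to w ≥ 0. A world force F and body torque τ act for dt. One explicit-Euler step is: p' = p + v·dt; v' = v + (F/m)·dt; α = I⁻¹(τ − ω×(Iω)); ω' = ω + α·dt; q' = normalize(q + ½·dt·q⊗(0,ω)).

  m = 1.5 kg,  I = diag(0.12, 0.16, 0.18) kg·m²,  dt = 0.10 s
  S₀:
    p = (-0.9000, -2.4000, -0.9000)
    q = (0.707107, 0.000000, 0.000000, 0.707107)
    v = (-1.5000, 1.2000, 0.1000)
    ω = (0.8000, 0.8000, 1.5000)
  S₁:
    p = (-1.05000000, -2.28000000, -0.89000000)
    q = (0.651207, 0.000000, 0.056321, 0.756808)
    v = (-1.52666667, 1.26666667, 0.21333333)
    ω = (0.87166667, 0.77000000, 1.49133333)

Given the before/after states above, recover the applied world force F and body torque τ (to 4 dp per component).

F = (-0.4000, 1.0000, 1.7000)
τ = (0.1100, -0.1200, 0.0100)

v₁ − v₀ = (-0.02666667, 0.06666667, 0.11333333)
applied force F = (-0.4000, 1.0000, 1.7000)
Δω = ω₁−ω₀ = (0.07166667, -0.03000000, -0.00866667)
precession coupling = (0.0240, -0.0720, 0.0256)
I·α + gyro = (0.1100, -0.1200, 0.0100)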